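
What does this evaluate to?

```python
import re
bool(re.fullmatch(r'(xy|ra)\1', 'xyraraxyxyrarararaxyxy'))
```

False

For `fullmatch`, every character of the input must be accounted for by the pattern.
Here the string isn't matched end-to-end, so the call returns None, and `bool(None)` is False.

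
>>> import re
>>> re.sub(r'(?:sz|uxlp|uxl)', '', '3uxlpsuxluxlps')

'3ss'

`|` is ordered: at each position the engine commits to the first alternative that works.
Matches: at [1:5] → 'uxlp'; at [6:9] → 'uxl'; at [9:13] → 'uxlp'.
`sub` substitutes '' at each match site.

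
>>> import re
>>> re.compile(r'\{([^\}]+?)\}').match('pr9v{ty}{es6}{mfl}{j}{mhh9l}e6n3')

`re.match` only tries the pattern at the start of the string.
Here position 0 doesn't satisfy it, so the call returns None.

None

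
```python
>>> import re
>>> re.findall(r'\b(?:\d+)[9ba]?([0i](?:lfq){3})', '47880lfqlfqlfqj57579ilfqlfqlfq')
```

['0lfqlfqlfq']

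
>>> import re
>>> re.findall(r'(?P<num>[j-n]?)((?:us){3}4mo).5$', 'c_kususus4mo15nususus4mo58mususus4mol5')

This matches optionally a character in [j-n] (captured as 'num'); then the literal 'us' repeated 3 times, then the literal '4mo' (captured); then any character, then a literal '5'; then anchored at the end.
Scanning left to right: at [26:38] match 'mususus4mol5', groups = ('m', 'ususus4mo').
2 groups means the one result is a tuple of 2 captured strings — 1 here.

[('m', 'ususus4mo')]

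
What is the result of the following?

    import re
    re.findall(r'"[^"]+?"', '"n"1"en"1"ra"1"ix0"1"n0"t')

['"n"', '"en"', '"ra"', '"ix0"', '"n0"']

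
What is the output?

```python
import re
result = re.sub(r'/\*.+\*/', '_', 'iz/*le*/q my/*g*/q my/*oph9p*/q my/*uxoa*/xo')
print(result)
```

Each match is replaced by '_'.

iz_xo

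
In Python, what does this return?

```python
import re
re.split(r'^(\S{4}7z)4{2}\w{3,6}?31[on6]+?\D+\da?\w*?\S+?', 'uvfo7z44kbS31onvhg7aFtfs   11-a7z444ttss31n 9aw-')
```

A non-greedy quantifier consumes as few characters as it can — just enough that the remainder of the pattern still matches from where it stops; whatever follows it matches normally.
With a capturing group present, the delimiter's captured portion is kept in the result list.

['', 'uvfo7z', 'tfs   11-a7z444ttss31n 9aw-']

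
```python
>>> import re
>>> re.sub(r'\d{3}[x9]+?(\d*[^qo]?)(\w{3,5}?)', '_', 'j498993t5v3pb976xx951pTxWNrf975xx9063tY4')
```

'j_pb_pTxWNrf_3tY4'

This matches exactly 3 of a digit, then one or more of one of [x9] (lazy); then zero or more of a digit, then optionally any character except [qo] (captured); then 3 to 5 of a word character (lazy) (captured).
A `+?`/`*?`/`{m,n}?` starts at its minimum and grows only as far as needed for what follows to match.
Matches: at [1:11] → '498993t5v3'; at [13:21] → '976xx951'; at [28:36] → '975xx906'.
`sub` substitutes '_' at each match site.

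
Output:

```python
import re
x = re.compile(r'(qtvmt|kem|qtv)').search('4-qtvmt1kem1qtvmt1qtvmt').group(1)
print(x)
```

The regex engine tests alternatives in the order written; an earlier branch that matches wins even if a later one would match more.
`re.search` scans for the first position where the pattern succeeds.
The match spans [2:7] → 'qtvmt'.
Captured: group 1 = 'qtvmt'.

qtvmt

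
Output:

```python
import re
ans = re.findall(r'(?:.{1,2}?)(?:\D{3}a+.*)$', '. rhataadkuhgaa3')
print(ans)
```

['. rhataadkuhgaa3']

Pattern: 1 to 2 of any character (lazy) (non-capturing group); then exactly 3 of a non-digit, then one or more of a literal 'a', then zero or more of any character (non-capturing group); then anchored at the end.
With no groups in the pattern, `findall` gives back each whole match — 1 here.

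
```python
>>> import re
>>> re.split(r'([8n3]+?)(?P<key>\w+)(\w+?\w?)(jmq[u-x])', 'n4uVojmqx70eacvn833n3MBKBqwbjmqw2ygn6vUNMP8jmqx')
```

['', 'n', '4uVojmqx70eacvn833n3MBKBqwbjmqw2ygn6vUNMP', '8', 'jmqx', '']

The pattern matches one or more of one of [8n3] (lazy) (captured); then one or more of a word character (captured as 'key'); then one or more of a word character (lazy), then optionally a word character (captured); then the literal 'jmq', then a character in [u-x] (captured).
The group in the pattern means `split` returns the separators' captures alongside the pieces.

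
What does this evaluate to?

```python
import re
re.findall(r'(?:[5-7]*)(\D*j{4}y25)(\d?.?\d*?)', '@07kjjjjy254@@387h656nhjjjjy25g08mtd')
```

Pattern: zero or more of a character in [5-7] (non-capturing group); then zero or more of a non-digit, then exactly 4 of a literal 'j', then the literal 'y25' (captured); then optionally a digit, then optionally any character, then zero or more of a digit (lazy) (captured).
Because the quantifier is non-greedy, it stops expanding at the earliest point where the rest of the pattern can succeed.
Scanning left to right: at [2:13] match '7kjjjjy254@', groups = ('kjjjjy25', '4@'); at [18:31] match '656nhjjjjy25g', groups = ('nhjjjjy25', 'g').
Multiple groups make `findall` return tuples — one 2-tuple for each match.

[('kjjjjy25', '4@'), ('nhjjjjy25', 'g')]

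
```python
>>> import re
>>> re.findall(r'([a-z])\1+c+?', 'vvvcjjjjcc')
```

['v', 'j']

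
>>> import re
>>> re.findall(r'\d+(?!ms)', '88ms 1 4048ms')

['8', '1', '404']

A negative assertion filters positions out without eating any characters.
Matches: at [0:1] → '8'; at [5:6] → '1'; at [7:10] → '404'.
Since nothing is captured, `findall` lists the 3 matched substrings directly.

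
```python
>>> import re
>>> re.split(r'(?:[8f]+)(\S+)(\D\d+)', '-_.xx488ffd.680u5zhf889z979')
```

The pattern matches one or more of one of [8f] (non-capturing group); then one or more of a non-whitespace character (captured); then a non-digit, then one or more of a digit (captured).
Matches to split on: at [6:27] → '88ffd.680u5zhf889z979'.
`re.split` interleaves the captured-group text with the surrounding fragments.

['-_.xx4', 'd.680u5zhf889', 'z979', '']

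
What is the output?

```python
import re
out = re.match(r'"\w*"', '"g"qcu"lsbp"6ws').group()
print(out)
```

With `match`, the pattern is implicitly anchored at the beginning.
The match spans [0:3] → '"g"'.

"g"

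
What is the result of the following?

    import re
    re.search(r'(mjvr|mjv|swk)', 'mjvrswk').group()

`|` is ordered: at each position the engine commits to the first alternative that works.
The match spans [0:4] → 'mjvr'.

'mjvr'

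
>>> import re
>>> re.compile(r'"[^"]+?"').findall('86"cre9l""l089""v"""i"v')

['"cre9l"', '"l089"', '"v"', '"i"']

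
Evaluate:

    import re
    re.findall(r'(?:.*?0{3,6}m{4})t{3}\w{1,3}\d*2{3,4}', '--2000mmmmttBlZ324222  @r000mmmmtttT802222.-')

['--2000mmmmttBlZ324222  @r000mmmmtttT802222']

The pattern matches zero or more of any character (lazy), then 3 to 6 of a literal '0', then exactly 4 of a literal 'm' (non-capturing group); then exactly 3 of the literal 't', then 1 to 3 of a word character; then zero or more of a digit, then 3 to 4 of a literal '2'.
`findall` yields the raw match text (1 of them) because the pattern has no groups.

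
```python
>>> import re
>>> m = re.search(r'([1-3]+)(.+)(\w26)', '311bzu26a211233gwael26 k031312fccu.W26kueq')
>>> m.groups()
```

The match spans [0:38] → '311bzu26a211233gwael26 k031312fccu.W26'.
Captured: group 1 = '311', group 2 = 'bzu26a211233gwael26 k031312fccu.', group 3 = 'W26'.

('311', 'bzu26a211233gwael26 k031312fccu.', 'W26')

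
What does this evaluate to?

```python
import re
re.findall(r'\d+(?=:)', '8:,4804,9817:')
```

The positive lookaround only admits positions where the adjacent text matches; those characters stay outside the span.
`findall` yields the raw match text (2 of them) because the pattern has no groups.

['8', '9817']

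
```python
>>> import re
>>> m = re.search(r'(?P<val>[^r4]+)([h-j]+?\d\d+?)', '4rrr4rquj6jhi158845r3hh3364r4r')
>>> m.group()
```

'quj6jhi15'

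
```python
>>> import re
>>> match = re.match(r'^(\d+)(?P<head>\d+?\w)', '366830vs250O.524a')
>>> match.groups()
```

The match spans [0:7] → '366830v'.
Captured: group 1 = '36683', group 2 = '0v'.

('36683', '0v')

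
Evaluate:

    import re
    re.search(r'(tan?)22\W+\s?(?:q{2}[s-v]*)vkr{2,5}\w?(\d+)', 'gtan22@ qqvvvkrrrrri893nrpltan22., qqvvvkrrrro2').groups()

Pattern: the literal 'ta', then optionally a literal 'n' (captured); then the literal '22', then one or more of a non-word character, then optionally whitespace; then exactly 2 of a literal 'q', then zero or more of a character in [s-v] (non-capturing group); then the literal 'vk', then 2 to 5 of a literal 'r', then optionally a word character; then one or more of a digit (captured).
`search` walks the string left to right and returns the first match it finds.
The match spans [1:23] → 'tan22@ qqvvvkrrrrri893'.
Captured: group 1 = 'tan', group 2 = '893'.

('tan', '893')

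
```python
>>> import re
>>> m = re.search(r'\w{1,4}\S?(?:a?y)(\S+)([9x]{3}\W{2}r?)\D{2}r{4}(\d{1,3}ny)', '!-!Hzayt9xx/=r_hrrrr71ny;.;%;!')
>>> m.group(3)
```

'71ny'

The match spans [3:24] → 'Hzayt9xx/=r_hrrrr71ny'.
Captured: group 1 = 't', group 2 = '9xx/=r', group 3 = '71ny'.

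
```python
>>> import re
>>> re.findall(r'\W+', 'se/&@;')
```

['/&@;']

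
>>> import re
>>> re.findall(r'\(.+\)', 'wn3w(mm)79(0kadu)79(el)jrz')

['(mm)79(0kadu)79(el)']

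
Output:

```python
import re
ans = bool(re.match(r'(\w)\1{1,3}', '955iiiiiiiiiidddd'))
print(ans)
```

`match` is anchored at position 0; if the pattern doesn't fit there, it returns None.
Here position 0 doesn't satisfy it, so the call returns None, and `bool(None)` is False.

False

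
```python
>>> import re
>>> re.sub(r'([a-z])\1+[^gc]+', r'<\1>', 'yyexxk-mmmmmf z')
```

The backreference `\1` re-matches whatever the first group consumed, character for character.
The replacement refers to a captured group, so each match is rewritten using its own captured text.

'<y>'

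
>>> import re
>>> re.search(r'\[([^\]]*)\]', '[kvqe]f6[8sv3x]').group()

The match spans [0:6] → '[kvqe]'.

'[kvqe]'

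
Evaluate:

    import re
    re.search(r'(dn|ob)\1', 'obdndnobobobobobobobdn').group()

After group 1 captures some text, `\1` only succeeds where that same text appears again.
`search` walks the string left to right and returns the first match it finds.
The match spans [2:6] → 'dndn'.
Captured: group 1 = 'dn'.

'dndn'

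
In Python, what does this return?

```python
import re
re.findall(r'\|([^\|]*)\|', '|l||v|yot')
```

Walking the string: at [0:3] match '|l|', group 1 = 'l'; at [3:6] match '|v|', group 1 = 'v'.
`findall` collects group 1 from each match (2 total).

['l', 'v']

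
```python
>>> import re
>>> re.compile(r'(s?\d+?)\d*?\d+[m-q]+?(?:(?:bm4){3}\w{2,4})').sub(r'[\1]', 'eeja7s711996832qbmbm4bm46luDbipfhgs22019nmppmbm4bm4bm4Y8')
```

'eeja7s711996832qbmbm4bm46luDbipfhg[s2]'

Pattern: optionally the literal 's', then one or more of a digit (lazy) (captured); then zero or more of a digit (lazy), then one or more of a digit, then one or more of a character in [m-q] (lazy); then the literal 'bm4' repeated 3 times, then 2 to 4 of a word character (non-capturing group).
Matches: at [34:56] → 's22019nmppmbm4bm4bm4Y8'.
Each match is replaced using the text its own group 1 captured.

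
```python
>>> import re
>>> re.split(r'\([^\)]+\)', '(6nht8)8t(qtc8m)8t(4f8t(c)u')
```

['', '8t', '8t', 'u']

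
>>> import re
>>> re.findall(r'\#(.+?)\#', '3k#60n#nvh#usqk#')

['60n', 'usqk']

Because the quantifier is non-greedy, it stops expanding at the earliest point where the rest of the pattern can succeed.
Scanning left to right: at [2:7] match '#60n#', group 1 = '60n'; at [10:16] match '#usqk#', group 1 = 'usqk'.
With a single group, `findall` returns only what that group captured — 2 items.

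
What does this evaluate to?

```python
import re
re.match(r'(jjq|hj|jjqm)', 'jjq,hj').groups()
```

With `match`, the pattern is implicitly anchored at the beginning.
The match spans [0:3] → 'jjq'.
Captured: group 1 = 'jjq'.

('jjq',)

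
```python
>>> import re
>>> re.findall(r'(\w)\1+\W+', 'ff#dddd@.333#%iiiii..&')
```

['f', 'd', '3', 'i']

`\1` is not a pattern — it's the concrete string captured by group 1, re-applied verbatim.
Because there's exactly one group, `findall` drops the full match and keeps group 1 from each hit.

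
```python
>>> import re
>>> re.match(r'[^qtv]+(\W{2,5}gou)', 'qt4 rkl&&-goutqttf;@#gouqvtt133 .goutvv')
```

`re.match` won't scan ahead — the pattern has to work from the very first character.
Here the string doesn't start with a match, so the call returns None.

None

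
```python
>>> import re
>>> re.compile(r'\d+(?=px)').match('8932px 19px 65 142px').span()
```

(0, 4)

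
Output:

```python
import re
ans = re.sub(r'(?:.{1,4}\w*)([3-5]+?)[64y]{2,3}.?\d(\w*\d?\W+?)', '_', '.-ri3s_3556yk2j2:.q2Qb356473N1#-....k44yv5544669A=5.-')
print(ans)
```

Because the quantifier is non-greedy, it stops expanding at the earliest point where the rest of the pattern can succeed.
Every occurrence is swapped for '_'.

__-_5.-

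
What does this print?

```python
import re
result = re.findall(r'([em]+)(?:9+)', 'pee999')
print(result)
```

['ee']

The pattern matches one or more of one of [em] (captured); then one or more of a literal '9' (non-capturing group).
Scanning left to right: at [1:6] match 'ee999', group 1 = 'ee'.
`findall` collects group 1 from the one match (1 total).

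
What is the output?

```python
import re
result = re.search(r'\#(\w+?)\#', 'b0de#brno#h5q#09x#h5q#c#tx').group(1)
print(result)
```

brno

The match spans [4:10] → '#brno#'.
Captured: group 1 = 'brno'.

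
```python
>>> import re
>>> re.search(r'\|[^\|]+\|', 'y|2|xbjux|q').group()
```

The match spans [1:4] → '|2|'.

'|2|'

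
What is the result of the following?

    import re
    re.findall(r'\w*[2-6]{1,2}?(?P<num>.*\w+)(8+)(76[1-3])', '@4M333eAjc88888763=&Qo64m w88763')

Multiple groups make `findall` return tuples — one 3-tuple for the one match.

[('=&Qo64m w8', '8', '763')]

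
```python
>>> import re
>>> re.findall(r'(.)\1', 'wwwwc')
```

['w', 'w']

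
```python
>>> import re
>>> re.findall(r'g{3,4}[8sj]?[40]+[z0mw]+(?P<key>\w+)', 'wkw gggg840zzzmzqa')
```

['qa']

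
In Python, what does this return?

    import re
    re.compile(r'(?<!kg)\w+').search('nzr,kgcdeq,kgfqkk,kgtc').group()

`(?!…)`/`(?<!…)` only lets a position through if the neighbouring text does NOT match; no characters are consumed.
The match spans [0:3] → 'nzr'.

'nzr'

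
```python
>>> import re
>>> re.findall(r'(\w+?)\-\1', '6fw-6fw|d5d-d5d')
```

['6fw', 'd5d']

A backreference is literal: `\1` must see the identical characters the first group matched.
Walking the string: at [0:7] match '6fw-6fw', group 1 = '6fw'; at [8:15] match 'd5d-d5d', group 1 = 'd5d'.
`findall` collects group 1 from each match (2 total).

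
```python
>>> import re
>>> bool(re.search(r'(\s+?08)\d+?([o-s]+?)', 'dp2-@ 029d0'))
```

False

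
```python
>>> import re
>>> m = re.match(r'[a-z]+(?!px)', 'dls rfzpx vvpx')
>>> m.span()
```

(0, 3)

With `match`, the pattern is implicitly anchored at the beginning.
The match spans [0:3] → 'dls'.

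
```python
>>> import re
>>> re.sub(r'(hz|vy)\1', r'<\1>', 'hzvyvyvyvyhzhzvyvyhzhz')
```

`\1` has to match the exact text group 1 already captured.
Matches: at [2:6] → 'vyvy'; at [6:10] → 'vyvy'; at [10:14] → 'hzhz'; at [14:18] → 'vyvy'; at [18:22] → 'hzhz'.
Each match is replaced using the text its own group 1 captured.

'hz<vy><vy><hz><vy><hz>'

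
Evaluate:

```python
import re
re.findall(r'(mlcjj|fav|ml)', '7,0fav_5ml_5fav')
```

['fav', 'ml', 'fav']

Because there's exactly one group, `findall` drops the full match and keeps group 1 from each hit.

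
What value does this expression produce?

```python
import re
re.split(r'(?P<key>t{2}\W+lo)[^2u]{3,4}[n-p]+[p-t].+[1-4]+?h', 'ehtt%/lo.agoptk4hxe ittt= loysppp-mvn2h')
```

The pattern matches exactly 2 of the literal 't', then one or more of a non-word character, then the literal 'lo' (captured as 'key'); then 3 to 4 of any character except [2u], then one or more of a character in [n-p]; then a character in [p-t], then one or more of any character; then one or more of a character in [1-4] (lazy), then the literal 'h'.
Matches to split on: at [2:39] → 'tt%/lo.agoptk4hxe ittt= loysppp-mvn2h'.
With a capturing group present, the delimiter's captured portion is kept in the result list.

['eh', 'tt%/lo', '']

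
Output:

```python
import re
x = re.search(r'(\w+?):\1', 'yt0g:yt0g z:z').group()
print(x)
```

The backreference `\1` re-matches whatever the first group consumed, character for character.
`re.search` tries every starting position until one works.
The match spans [0:9] → 'yt0g:yt0g'.
Captured: group 1 = 'yt0g'.

yt0g:yt0g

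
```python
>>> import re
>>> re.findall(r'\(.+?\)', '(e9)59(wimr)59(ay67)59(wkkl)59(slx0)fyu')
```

['(e9)', '(wimr)', '(ay67)', '(wkkl)', '(slx0)']

With the lazy modifier that quantifier settles for the fewest repetitions that let the rest of the pattern succeed (the atoms after it are unaffected and can still be greedy).
Scanning left to right: at [0:4] → '(e9)'; at [6:12] → '(wimr)'; at [14:20] → '(ay67)'; at [22:28] → '(wkkl)'; at [30:36] → '(slx0)'.
Since nothing is captured, `findall` lists the 5 matched substrings directly.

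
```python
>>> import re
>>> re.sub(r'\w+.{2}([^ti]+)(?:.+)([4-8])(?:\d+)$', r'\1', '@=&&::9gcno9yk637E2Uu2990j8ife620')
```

'@=&&::f'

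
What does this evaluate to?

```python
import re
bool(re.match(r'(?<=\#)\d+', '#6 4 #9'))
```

False

`re.match` only tries the pattern at the start of the string.
Here position 0 doesn't satisfy it, so the call returns None, and `bool(None)` is False.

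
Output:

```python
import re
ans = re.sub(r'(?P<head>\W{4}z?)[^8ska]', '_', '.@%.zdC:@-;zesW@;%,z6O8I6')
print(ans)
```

This matches exactly 4 of a non-word character, then optionally the literal 'z' (captured as 'head'); then any character except [8ska].
Matches: at [0:6] → '.@%.zd'; at [7:13] → ':@-;ze'; at [15:21] → '@;%,z6'.
Every occurrence is swapped for '_'.

_C_sW_O8I6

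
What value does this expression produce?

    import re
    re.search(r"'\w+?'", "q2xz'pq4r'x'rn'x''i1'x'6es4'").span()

The match spans [4:10] → "'pq4r'".

(4, 10)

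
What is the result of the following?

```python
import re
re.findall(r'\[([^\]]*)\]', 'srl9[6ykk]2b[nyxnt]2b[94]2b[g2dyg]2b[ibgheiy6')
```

Matches: at [4:10] match '[6ykk]', group 1 = '6ykk'; at [12:19] match '[nyxnt]', group 1 = 'nyxnt'; at [21:25] match '[94]', group 1 = '94'; at [27:34] match '[g2dyg]', group 1 = 'g2dyg'.
Because there's exactly one group, `findall` drops the full match and keeps group 1 from each hit.

['6ykk', 'nyxnt', '94', 'g2dyg']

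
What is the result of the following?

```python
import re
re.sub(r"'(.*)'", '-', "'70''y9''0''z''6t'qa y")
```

`sub` substitutes '-' at each match site.

'-qa y'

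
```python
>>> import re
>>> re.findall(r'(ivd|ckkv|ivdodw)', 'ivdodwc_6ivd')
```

Alternation isn't longest-match — the leftmost alternative that fits at this position is chosen.
Matches: at [0:3] match 'ivd', group 1 = 'ivd'; at [9:12] match 'ivd', group 1 = 'ivd'.
With a single group, `findall` returns only what that group captured — 2 items.

['ivd', 'ivd']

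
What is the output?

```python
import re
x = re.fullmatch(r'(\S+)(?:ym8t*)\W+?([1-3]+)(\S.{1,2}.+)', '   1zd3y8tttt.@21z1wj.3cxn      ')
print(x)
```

Pattern: one or more of a non-whitespace character (captured); then the literal 'ym8', then zero or more of a literal 't' (non-capturing group); then one or more of a non-word character (lazy); then one or more of a character in [1-3] (captured); then a non-whitespace character, then 1 to 2 of any character, then one or more of any character (captured).
For `fullmatch`, every character of the input must be accounted for by the pattern.
Here the pattern can't cover the whole string, so the call returns None.

None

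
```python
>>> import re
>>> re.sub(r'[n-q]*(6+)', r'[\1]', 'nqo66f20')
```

'[66]f20'

The pattern matches zero or more of a character in [n-q]; then one or more of a literal '6' (captured).
Matches: at [0:5] → 'nqo66'.
Each match is replaced using the text its own group 1 captured.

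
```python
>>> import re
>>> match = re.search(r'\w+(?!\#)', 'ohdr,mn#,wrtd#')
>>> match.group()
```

'ohdr'

A negative assertion filters positions out without eating any characters.
`search` walks the string left to right and returns the first match it finds.
The match spans [0:4] → 'ohdr'.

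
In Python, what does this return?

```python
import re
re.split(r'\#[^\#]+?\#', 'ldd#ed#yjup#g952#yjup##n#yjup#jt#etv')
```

Each match becomes a cut point; 5 segments remain.

['ldd', 'yjup', 'yjup#', 'yjup', 'etv']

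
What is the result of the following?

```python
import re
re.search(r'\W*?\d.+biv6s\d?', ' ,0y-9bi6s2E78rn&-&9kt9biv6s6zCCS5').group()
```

' ,0y-9bi6s2E78rn&-&9kt9biv6s6'

The match spans [0:29] → ' ,0y-9bi6s2E78rn&-&9kt9biv6s6'.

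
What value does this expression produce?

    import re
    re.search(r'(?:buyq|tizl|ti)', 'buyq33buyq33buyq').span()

(0, 4)

The match spans [0:4] → 'buyq'.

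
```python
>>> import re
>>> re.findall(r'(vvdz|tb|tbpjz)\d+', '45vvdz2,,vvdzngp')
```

['vvdz']

Matches: at [2:7] match 'vvdz2', group 1 = 'vvdz'.
Because there's exactly one group, `findall` drops the full match and keeps group 1 from the one hit.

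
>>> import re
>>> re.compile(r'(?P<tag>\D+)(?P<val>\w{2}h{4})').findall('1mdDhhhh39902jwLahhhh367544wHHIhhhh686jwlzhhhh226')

[('m', 'dDhhhh'), ('jw', 'Lahhhh'), ('wH', 'HIhhhh'), ('jw', 'lzhhhh')]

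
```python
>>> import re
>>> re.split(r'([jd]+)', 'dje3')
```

['', 'dj', 'e3']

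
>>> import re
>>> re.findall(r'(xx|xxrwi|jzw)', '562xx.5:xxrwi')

['xx', 'xx']

Alternation tries branches left to right and keeps the first one that lets the overall match succeed at that position.
`findall` collects group 1 from each match (2 total).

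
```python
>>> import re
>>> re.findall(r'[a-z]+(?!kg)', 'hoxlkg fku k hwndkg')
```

['hoxlkg', 'fku', 'k', 'hwndkg']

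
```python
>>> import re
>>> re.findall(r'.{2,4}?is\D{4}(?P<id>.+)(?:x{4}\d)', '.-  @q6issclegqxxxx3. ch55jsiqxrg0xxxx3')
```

['gqxxxx3. ch55jsiqxrg0']

This matches 2 to 4 of any character (lazy), then the literal 'is', then exactly 4 of a non-digit; then one or more of any character (captured as 'id'); then exactly 4 of the literal 'x', then a digit (non-capturing group).
Scanning left to right: at [3:39] match ' @q6issclegqxxxx3. ch55jsiqxrg0xxxx3', group 1 = 'gqxxxx3. ch55jsiqxrg0'.
With a single group, `findall` returns only what that group captured — 1 item.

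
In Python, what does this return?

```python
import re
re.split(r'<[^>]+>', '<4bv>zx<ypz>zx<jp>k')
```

['', 'zx', 'zx', 'k']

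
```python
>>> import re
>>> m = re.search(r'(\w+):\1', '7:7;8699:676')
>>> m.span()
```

`\1` has to match the exact text group 1 already captured.
`re.search` tries every starting position until one works.
The match spans [0:3] → '7:7'.
Captured: group 1 = '7'.

(0, 3)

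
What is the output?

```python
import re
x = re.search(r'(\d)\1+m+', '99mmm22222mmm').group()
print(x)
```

99mmm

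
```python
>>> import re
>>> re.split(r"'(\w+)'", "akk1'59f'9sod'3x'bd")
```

['akk1', '59f', '9sod', '3x', 'bd']

Matches to split on: at [4:9] → "'59f'"; at [13:17] → "'3x'".
`re.split` interleaves the captured-group text with the surrounding fragments.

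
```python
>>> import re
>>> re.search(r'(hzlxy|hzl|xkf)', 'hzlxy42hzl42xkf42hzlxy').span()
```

Branches in `(...|...)` are attempted left-to-right; the first branch that allows the whole pattern to succeed is taken.
`re.search` scans for the first position where the pattern succeeds.
The match spans [0:5] → 'hzlxy'.
Captured: group 1 = 'hzlxy'.

(0, 5)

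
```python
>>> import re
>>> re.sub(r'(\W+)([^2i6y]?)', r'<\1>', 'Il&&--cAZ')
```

'Il<&&-->AZ'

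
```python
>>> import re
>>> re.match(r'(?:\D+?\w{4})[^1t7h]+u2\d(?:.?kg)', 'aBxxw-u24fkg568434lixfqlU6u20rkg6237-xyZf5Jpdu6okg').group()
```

'aBxxw-u24fkg568434lixfqlU6u20rkg'

`re.match` won't scan ahead — the pattern has to work from the very first character.
The match spans [0:32] → 'aBxxw-u24fkg568434lixfqlU6u20rkg'.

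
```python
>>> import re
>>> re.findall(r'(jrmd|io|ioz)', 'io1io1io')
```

['io', 'io', 'io']

One capturing group, so `findall` returns just the captured substring from each match — 3 in all.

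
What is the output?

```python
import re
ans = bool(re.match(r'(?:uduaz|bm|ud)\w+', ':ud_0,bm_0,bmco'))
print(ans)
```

False

`re.match` only tries the pattern at the start of the string.
Here the pattern fails at index 0, so the call returns None, and `bool(None)` is False.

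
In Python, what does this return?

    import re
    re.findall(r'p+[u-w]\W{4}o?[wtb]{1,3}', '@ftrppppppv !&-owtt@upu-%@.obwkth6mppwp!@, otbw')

['ppppppv !&-owtt', 'pu-%@.obw']

Pattern: one or more of a literal 'p', then a character in [u-w]; then exactly 4 of a non-word character, then optionally the literal 'o', then 1 to 3 of one of [wtb].
Matches: at [4:19] → 'ppppppv !&-owtt'; at [21:30] → 'pu-%@.obw'.
With no groups in the pattern, `findall` gives back each whole match — 2 here.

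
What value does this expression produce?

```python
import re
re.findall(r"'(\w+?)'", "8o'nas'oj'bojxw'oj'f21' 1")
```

['nas', 'bojxw', 'f21']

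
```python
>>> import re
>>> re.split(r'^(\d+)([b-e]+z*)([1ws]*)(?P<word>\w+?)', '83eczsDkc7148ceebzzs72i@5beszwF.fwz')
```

['', '83', 'ecz', 's', 'D', 'kc7148ceebzzs72i@5beszwF.fwz']

Pattern: anchored at the start of the string; then one or more of a digit (captured); then one or more of a character in [b-e], then zero or more of the literal 'z' (captured); then zero or more of one of [1ws] (captured); then one or more of a word character (lazy) (captured as 'word').
Lazy quantifiers expand one character at a time until the remainder of the pattern can match.
Matches to split on: at [0:7] → '83eczsD'.
With a capturing group present, the delimiter's captured portion is kept in the result list.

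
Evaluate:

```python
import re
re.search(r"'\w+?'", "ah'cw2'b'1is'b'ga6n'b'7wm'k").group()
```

"'cw2'"

The match spans [2:7] → "'cw2'".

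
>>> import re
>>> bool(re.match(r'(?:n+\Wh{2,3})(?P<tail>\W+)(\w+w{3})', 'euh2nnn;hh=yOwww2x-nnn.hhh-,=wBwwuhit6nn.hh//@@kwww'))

False

`match` is anchored at position 0; if the pattern doesn't fit there, it returns None.
Here the pattern fails at index 0, so the call returns None, and `bool(None)` is False.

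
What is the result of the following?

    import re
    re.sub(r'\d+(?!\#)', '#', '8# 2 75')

'8# # #'

The negative lookaround is zero-width — it rules out positions where the adjacent text would match, without consuming anything.
Matches: at [3:4] → '2'; at [5:7] → '75'.
Each match is replaced by '#'.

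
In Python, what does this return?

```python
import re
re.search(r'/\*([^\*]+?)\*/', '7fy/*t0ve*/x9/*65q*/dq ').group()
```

'/*t0ve*/'

The match spans [3:11] → '/*t0ve*/'.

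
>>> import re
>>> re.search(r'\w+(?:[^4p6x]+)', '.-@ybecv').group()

'ybecv'

The pattern matches one or more of a word character; then one or more of any character except [4p6x] (non-capturing group).
The match spans [3:8] → 'ybecv'.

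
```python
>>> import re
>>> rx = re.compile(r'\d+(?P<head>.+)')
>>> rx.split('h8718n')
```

['h', 'n', '']

This matches one or more of a digit; then one or more of any character (captured as 'head').
Matches to split on: at [1:6] → '8718n'.
`re.split` interleaves the captured-group text with the surrounding fragments.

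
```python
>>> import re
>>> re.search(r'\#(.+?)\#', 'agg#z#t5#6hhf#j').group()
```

'#z#'

Unlike `match`, `search` isn't anchored — it looks for the pattern anywhere in the string.
The match spans [3:6] → '#z#'.
Captured: group 1 = 'z'.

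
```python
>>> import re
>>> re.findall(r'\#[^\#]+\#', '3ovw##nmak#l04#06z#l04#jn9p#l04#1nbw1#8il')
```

Scanning left to right: at [5:11] → '#nmak#'; at [14:19] → '#06z#'; at [22:28] → '#jn9p#'; at [31:38] → '#1nbw1#'.
`findall` yields the raw match text (4 of them) because the pattern has no groups.

['#nmak#', '#06z#', '#jn9p#', '#1nbw1#']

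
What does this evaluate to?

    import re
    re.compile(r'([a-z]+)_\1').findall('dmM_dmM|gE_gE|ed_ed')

After group 1 captures some text, `\1` only succeeds where that same text appears again.
Because there's exactly one group, `findall` drops the full match and keeps group 1 from the one hit.

['ed']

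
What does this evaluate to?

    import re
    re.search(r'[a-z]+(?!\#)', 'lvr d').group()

'lvr'

`(?!…)`/`(?<!…)` only lets a position through if the neighbouring text does NOT match; no characters are consumed.
`re.search` tries every starting position until one works.
The match spans [0:3] → 'lvr'.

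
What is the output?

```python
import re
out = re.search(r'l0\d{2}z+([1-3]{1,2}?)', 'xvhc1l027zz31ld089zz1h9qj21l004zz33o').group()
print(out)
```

l027zz3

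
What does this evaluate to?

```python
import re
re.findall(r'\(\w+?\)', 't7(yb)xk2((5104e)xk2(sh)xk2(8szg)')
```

`findall` yields the raw match text (4 of them) because the pattern has no groups.

['(yb)', '(5104e)', '(sh)', '(8szg)']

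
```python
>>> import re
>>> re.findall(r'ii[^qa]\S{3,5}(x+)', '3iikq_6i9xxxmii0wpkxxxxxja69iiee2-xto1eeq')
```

['xxx', 'xxx', 'x']

Pattern: the literal 'ii', then any character except [qa], then 3 to 5 of a non-whitespace character; then one or more of a literal 'x' (captured).
Scanning left to right: at [1:12] match 'iikq_6i9xxx', group 1 = 'xxx'; at [13:24] match 'ii0wpkxxxxx', group 1 = 'xxx'; at [28:35] match 'iiee2-x', group 1 = 'x'.
`findall` collects group 1 from each match (3 total).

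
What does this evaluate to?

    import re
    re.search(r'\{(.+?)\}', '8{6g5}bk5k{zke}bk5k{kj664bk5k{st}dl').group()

Lazy quantifiers expand one character at a time until the remainder of the pattern can match.
Unlike `match`, `search` isn't anchored — it looks for the pattern anywhere in the string.
The match spans [1:6] → '{6g5}'.
Captured: group 1 = '6g5'.

'{6g5}'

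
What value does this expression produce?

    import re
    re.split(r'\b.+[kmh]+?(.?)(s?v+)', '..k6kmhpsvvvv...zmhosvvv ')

The pattern matches a word boundary (`\b`, zero-width); then one or more of any character, then one or more of one of [kmh] (lazy); then optionally any character (captured); then optionally the literal 's', then one or more of the literal 'v' (captured).
Matches to split on: at [2:24] → 'k6kmhpsvvvv...zmhosvvv'.
`re.split` interleaves the captured-group text with the surrounding fragments.

['..', 'o', 'svvv', ' ']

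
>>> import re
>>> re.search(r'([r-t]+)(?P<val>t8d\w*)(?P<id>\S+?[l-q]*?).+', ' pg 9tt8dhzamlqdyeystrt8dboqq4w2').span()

(5, 32)

Pattern: one or more of a character in [r-t] (captured); then the literal 't8d', then zero or more of a word character (captured as 'val'); then one or more of a non-whitespace character (lazy), then zero or more of a character in [l-q] (lazy) (captured as 'id'); then one or more of any character.
Unlike `match`, `search` isn't anchored — it looks for the pattern anywhere in the string.
The match spans [5:32] → 'tt8dhzamlqdyeystrt8dboqq4w2'.
Captured: group 1 = 't', group 2 = 't8dhzamlqdyeystrt8dboqq4', group 3 = 'w'.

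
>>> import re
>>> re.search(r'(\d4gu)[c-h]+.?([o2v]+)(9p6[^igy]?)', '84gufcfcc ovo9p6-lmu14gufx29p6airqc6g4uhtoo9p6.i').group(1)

'84gu'

The match spans [0:17] → '84gufcfcc ovo9p6-'.
Captured: group 1 = '84gu', group 2 = 'ovo', group 3 = '9p6-'.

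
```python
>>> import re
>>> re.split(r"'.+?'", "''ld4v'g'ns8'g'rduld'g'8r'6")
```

['', 'g', 'g', 'g', '6']

Because the quantifier is non-greedy, it stops expanding at the earliest point where the rest of the pattern can succeed.
Matches to split on: at [0:7] → "''ld4v'"; at [8:13] → "'ns8'"; at [14:21] → "'rduld'"; at [22:26] → "'8r'".
The string is cut at each match, leaving 5 pieces.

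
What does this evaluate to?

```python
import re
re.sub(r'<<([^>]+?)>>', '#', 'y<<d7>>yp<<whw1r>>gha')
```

'y#yp#gha'

Matches: at [1:7] → '<<d7>>'; at [9:18] → '<<whw1r>>'.
Every occurrence is swapped for '#'.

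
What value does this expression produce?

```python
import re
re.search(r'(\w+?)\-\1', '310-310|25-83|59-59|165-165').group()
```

'310-310'

`\1` has to match the exact text group 1 already captured.
The match spans [0:7] → '310-310'.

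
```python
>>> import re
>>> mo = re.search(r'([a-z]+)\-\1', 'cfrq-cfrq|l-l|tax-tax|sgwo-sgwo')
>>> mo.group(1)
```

'cfrq'

The match spans [0:9] → 'cfrq-cfrq'.
Captured: group 1 = 'cfrq'.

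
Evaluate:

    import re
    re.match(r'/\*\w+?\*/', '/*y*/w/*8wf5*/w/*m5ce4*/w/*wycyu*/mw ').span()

(0, 5)

With `match`, the pattern is implicitly anchored at the beginning.
The match spans [0:5] → '/*y*/'.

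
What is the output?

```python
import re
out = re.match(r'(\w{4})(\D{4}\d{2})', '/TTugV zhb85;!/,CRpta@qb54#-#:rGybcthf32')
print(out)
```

None

Pattern: exactly 4 of a word character (captured); then exactly 4 of a non-digit, then exactly 2 of a digit (captured).
`match` is anchored at position 0; if the pattern doesn't fit there, it returns None.
Here the string doesn't start with a match, so the call returns None.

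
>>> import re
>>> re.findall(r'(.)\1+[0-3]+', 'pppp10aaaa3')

['p', 'a']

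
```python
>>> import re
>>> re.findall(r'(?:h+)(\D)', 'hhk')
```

['k']

This matches one or more of a literal 'h' (non-capturing group); then a non-digit (captured).
Walking the string: at [0:3] match 'hhk', group 1 = 'k'.
Because there's exactly one group, `findall` drops the full match and keeps group 1 from the one hit.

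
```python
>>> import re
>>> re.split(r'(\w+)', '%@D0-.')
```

['%@', 'D0', '-.']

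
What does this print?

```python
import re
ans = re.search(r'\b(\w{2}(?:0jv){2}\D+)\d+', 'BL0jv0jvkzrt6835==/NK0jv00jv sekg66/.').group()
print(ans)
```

BL0jv0jvkzrt6835

The match spans [0:16] → 'BL0jv0jvkzrt6835'.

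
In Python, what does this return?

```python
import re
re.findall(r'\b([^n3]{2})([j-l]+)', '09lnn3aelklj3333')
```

[('09', 'l')]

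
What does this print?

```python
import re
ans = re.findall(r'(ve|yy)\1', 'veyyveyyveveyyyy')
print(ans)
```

['ve', 'yy']

A backreference is literal: `\1` must see the identical characters the first group matched.
Walking the string: at [8:12] match 'veve', group 1 = 've'; at [12:16] match 'yyyy', group 1 = 'yy'.
Because there's exactly one group, `findall` drops the full match and keeps group 1 from each hit.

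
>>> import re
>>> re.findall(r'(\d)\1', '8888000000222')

['8', '8', '0', '0', '0', '2']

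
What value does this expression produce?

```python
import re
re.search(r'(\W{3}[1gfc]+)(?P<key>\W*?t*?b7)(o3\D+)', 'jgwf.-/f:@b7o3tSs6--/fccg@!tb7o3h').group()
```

'.-/f:@b7o3tSs'

The pattern matches exactly 3 of a non-word character, then one or more of one of [1gfc] (captured); then zero or more of a non-word character (lazy), then zero or more of the literal 't' (lazy), then the literal 'b7' (captured as 'key'); then the literal 'o3', then one or more of a non-digit (captured).
The match spans [4:17] → '.-/f:@b7o3tSs'.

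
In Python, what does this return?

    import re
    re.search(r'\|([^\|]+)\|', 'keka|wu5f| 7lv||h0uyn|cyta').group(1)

'wu5f'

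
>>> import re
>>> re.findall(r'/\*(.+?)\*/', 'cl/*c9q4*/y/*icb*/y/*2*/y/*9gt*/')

['c9q4', 'icb', '2', '9gt']

A `+?`/`*?`/`{m,n}?` starts at its minimum and grows only as far as needed for what follows to match.
One capturing group, so `findall` returns just the captured substring from each match — 4 in all.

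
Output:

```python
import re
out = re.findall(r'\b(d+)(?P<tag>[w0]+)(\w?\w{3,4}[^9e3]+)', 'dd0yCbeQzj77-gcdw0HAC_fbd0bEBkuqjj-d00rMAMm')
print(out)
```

This matches a word boundary (`\b`, zero-width); then one or more of a literal 'd' (captured); then one or more of one of [w0] (captured as 'tag'); then optionally a word character, then 3 to 4 of a word character, then one or more of any character except [9e3] (captured).
Scanning left to right: at [0:43] match 'dd0yCbeQzj77-gcdw0HAC_fbd0bEBkuqjj-d00rMAMm', groups = ('dd', '0', 'yCbeQzj77-gcdw0HAC_fbd0bEBkuqjj-d00rMAMm').
Multiple groups make `findall` return tuples — one 3-tuple for the one match.

[('dd', '0', 'yCbeQzj77-gcdw0HAC_fbd0bEBkuqjj-d00rMAMm')]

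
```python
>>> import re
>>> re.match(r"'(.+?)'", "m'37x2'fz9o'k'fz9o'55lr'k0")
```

`match` is anchored at position 0; if the pattern doesn't fit there, it returns None.
Here position 0 doesn't satisfy it, so the call returns None.

None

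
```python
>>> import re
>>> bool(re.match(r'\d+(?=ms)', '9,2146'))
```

The lookaround is zero-width — it requires the adjacent text to match without consuming it, so the asserted text isn't part of the match.
`re.match` only tries the pattern at the start of the string.
Here the string doesn't start with a match, so the call returns None, and `bool(None)` is False.

False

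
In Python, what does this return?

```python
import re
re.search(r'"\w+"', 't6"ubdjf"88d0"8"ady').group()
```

`re.search` scans for the first position where the pattern succeeds.
The match spans [2:9] → '"ubdjf"'.

'"ubdjf"'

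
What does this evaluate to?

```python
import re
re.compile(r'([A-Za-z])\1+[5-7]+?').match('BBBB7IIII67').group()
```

'BBBB7'

`re.match` only tries the pattern at the start of the string.
The match spans [0:5] → 'BBBB7'.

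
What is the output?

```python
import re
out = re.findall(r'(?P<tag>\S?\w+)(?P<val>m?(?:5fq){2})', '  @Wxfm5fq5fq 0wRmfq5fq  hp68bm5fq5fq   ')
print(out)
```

The pattern matches optionally a non-whitespace character, then one or more of a word character (captured as 'tag'); then optionally the literal 'm', then the literal '5fq' repeated 2 times (captured as 'val').
Scanning left to right: at [2:13] match '@Wxfm5fq5fq', groups = ('@Wxfm', '5fq5fq'); at [25:37] match 'hp68bm5fq5fq', groups = ('hp68bm', '5fq5fq').
`findall` packs the 2 group values into a tuple for every match.

[('@Wxfm', '5fq5fq'), ('hp68bm', '5fq5fq')]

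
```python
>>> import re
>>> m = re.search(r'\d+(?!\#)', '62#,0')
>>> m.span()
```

(0, 1)

Because the assertion is negative and zero-width, positions next to the forbidden text are skipped.
`re.search` scans for the first position where the pattern succeeds.
The match spans [0:1] → '6'.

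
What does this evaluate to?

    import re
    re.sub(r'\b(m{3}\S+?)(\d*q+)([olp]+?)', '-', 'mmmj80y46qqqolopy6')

This matches a word boundary (`\b`, zero-width); then exactly 3 of the literal 'm', then one or more of a non-whitespace character (lazy) (captured); then zero or more of a digit, then one or more of the literal 'q' (captured); then one or more of one of [olp] (lazy) (captured).
Because the quantifier is non-greedy, it stops expanding at the earliest point where the rest of the pattern can succeed.
Matches: at [0:13] → 'mmmj80y46qqqo'.
Every occurrence is swapped for '-'.

'-lopy6'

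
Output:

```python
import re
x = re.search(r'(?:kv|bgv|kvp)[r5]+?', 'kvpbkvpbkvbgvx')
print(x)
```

None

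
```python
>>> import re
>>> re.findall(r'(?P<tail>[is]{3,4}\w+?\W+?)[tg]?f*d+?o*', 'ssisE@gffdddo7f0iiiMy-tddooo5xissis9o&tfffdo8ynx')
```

['ssisE@', 'iiiMy-', 'issis9o&']

This matches 3 to 4 of one of [is], then one or more of a word character (lazy), then one or more of a non-word character (lazy) (captured as 'tail'); then optionally one of [tg], then zero or more of the literal 'f'; then one or more of a literal 'd' (lazy), then zero or more of the literal 'o'.
Scanning left to right: at [0:10] match 'ssisE@gffd', group 1 = 'ssisE@'; at [16:24] match 'iiiMy-td', group 1 = 'iiiMy-'; at [30:44] match 'issis9o&tfffdo', group 1 = 'issis9o&'.
Because there's exactly one group, `findall` drops the full match and keeps group 1 from each hit.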